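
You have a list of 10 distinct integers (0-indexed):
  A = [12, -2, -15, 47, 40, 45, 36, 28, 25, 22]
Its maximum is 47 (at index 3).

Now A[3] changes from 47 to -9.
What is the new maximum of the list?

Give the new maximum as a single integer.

Old max = 47 (at index 3)
Change: A[3] 47 -> -9
Changed element WAS the max -> may need rescan.
  Max of remaining elements: 45
  New max = max(-9, 45) = 45

Answer: 45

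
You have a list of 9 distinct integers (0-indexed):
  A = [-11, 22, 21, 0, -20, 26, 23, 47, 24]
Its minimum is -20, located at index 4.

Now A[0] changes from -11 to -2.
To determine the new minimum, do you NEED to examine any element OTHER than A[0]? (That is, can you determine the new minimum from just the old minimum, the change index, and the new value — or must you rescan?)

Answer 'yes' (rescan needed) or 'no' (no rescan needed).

Answer: no

Derivation:
Old min = -20 at index 4
Change at index 0: -11 -> -2
Index 0 was NOT the min. New min = min(-20, -2). No rescan of other elements needed.
Needs rescan: no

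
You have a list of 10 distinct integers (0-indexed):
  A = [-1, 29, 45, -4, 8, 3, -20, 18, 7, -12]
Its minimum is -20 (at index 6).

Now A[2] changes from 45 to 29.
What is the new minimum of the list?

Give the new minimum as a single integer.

Old min = -20 (at index 6)
Change: A[2] 45 -> 29
Changed element was NOT the old min.
  New min = min(old_min, new_val) = min(-20, 29) = -20

Answer: -20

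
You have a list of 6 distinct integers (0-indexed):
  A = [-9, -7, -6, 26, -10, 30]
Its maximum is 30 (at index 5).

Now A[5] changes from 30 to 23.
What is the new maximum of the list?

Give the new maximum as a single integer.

Answer: 26

Derivation:
Old max = 30 (at index 5)
Change: A[5] 30 -> 23
Changed element WAS the max -> may need rescan.
  Max of remaining elements: 26
  New max = max(23, 26) = 26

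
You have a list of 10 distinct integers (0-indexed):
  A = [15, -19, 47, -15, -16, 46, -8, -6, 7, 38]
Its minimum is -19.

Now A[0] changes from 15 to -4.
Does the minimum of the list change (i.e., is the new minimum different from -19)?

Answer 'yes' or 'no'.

Old min = -19
Change: A[0] 15 -> -4
Changed element was NOT the min; min changes only if -4 < -19.
New min = -19; changed? no

Answer: no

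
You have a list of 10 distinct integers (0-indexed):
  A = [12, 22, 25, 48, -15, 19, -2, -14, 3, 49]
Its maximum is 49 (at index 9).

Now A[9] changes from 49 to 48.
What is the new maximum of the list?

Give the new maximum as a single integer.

Answer: 48

Derivation:
Old max = 49 (at index 9)
Change: A[9] 49 -> 48
Changed element WAS the max -> may need rescan.
  Max of remaining elements: 48
  New max = max(48, 48) = 48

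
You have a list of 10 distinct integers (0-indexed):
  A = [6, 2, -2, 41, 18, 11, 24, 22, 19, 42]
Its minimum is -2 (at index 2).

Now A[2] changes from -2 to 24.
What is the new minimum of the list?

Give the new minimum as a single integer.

Answer: 2

Derivation:
Old min = -2 (at index 2)
Change: A[2] -2 -> 24
Changed element WAS the min. Need to check: is 24 still <= all others?
  Min of remaining elements: 2
  New min = min(24, 2) = 2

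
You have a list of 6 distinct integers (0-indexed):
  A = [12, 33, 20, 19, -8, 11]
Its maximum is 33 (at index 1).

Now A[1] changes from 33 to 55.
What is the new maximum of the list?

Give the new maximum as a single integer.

Old max = 33 (at index 1)
Change: A[1] 33 -> 55
Changed element WAS the max -> may need rescan.
  Max of remaining elements: 20
  New max = max(55, 20) = 55

Answer: 55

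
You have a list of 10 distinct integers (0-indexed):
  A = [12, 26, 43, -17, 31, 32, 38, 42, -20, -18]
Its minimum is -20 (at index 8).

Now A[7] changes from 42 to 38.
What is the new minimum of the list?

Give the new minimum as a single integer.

Old min = -20 (at index 8)
Change: A[7] 42 -> 38
Changed element was NOT the old min.
  New min = min(old_min, new_val) = min(-20, 38) = -20

Answer: -20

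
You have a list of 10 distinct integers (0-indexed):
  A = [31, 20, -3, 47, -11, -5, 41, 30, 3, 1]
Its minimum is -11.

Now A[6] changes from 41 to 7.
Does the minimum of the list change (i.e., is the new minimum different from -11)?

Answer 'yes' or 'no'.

Old min = -11
Change: A[6] 41 -> 7
Changed element was NOT the min; min changes only if 7 < -11.
New min = -11; changed? no

Answer: no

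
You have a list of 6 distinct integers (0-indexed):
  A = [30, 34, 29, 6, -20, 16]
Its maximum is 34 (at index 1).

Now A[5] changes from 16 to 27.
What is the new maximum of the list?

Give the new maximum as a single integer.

Answer: 34

Derivation:
Old max = 34 (at index 1)
Change: A[5] 16 -> 27
Changed element was NOT the old max.
  New max = max(old_max, new_val) = max(34, 27) = 34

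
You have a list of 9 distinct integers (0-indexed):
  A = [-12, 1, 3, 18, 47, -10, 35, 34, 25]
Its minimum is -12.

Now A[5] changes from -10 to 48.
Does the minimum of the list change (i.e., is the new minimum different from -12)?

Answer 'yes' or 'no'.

Answer: no

Derivation:
Old min = -12
Change: A[5] -10 -> 48
Changed element was NOT the min; min changes only if 48 < -12.
New min = -12; changed? no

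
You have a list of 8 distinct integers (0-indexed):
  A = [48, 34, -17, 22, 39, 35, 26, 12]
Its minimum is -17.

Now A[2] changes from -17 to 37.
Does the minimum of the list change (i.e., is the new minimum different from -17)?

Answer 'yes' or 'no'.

Answer: yes

Derivation:
Old min = -17
Change: A[2] -17 -> 37
Changed element was the min; new min must be rechecked.
New min = 12; changed? yes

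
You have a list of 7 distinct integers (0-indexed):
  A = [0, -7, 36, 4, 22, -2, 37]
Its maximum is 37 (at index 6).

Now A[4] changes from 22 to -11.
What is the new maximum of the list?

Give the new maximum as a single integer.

Old max = 37 (at index 6)
Change: A[4] 22 -> -11
Changed element was NOT the old max.
  New max = max(old_max, new_val) = max(37, -11) = 37

Answer: 37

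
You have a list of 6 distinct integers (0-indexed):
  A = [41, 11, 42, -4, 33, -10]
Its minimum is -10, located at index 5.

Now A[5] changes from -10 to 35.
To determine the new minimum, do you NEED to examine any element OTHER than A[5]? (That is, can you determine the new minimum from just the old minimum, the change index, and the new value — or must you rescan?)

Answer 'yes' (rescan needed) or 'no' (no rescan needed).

Answer: yes

Derivation:
Old min = -10 at index 5
Change at index 5: -10 -> 35
Index 5 WAS the min and new value 35 > old min -10. Must rescan other elements to find the new min.
Needs rescan: yes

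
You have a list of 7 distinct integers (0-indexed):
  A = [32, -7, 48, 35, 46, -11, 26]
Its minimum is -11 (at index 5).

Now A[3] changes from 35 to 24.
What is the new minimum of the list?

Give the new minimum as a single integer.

Old min = -11 (at index 5)
Change: A[3] 35 -> 24
Changed element was NOT the old min.
  New min = min(old_min, new_val) = min(-11, 24) = -11

Answer: -11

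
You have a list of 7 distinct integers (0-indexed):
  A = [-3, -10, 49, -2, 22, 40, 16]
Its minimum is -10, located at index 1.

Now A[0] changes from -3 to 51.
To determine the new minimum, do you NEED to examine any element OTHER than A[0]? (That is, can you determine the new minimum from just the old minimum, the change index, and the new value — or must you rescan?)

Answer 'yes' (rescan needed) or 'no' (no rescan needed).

Old min = -10 at index 1
Change at index 0: -3 -> 51
Index 0 was NOT the min. New min = min(-10, 51). No rescan of other elements needed.
Needs rescan: no

Answer: no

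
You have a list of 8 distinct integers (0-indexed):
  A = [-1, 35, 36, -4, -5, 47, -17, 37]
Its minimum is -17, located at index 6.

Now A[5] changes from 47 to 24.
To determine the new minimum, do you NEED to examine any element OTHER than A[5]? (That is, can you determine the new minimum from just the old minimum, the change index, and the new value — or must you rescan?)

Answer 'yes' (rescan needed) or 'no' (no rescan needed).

Answer: no

Derivation:
Old min = -17 at index 6
Change at index 5: 47 -> 24
Index 5 was NOT the min. New min = min(-17, 24). No rescan of other elements needed.
Needs rescan: no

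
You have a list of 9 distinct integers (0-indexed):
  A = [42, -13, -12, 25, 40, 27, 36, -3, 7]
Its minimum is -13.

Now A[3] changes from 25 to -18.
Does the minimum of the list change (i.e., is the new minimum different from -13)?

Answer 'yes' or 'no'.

Old min = -13
Change: A[3] 25 -> -18
Changed element was NOT the min; min changes only if -18 < -13.
New min = -18; changed? yes

Answer: yes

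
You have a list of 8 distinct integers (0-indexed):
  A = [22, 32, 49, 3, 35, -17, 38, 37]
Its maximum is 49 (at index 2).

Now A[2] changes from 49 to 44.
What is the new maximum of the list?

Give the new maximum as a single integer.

Answer: 44

Derivation:
Old max = 49 (at index 2)
Change: A[2] 49 -> 44
Changed element WAS the max -> may need rescan.
  Max of remaining elements: 38
  New max = max(44, 38) = 44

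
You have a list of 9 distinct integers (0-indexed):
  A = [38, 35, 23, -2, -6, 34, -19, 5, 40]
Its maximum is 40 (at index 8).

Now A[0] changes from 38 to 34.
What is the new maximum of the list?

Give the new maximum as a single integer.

Answer: 40

Derivation:
Old max = 40 (at index 8)
Change: A[0] 38 -> 34
Changed element was NOT the old max.
  New max = max(old_max, new_val) = max(40, 34) = 40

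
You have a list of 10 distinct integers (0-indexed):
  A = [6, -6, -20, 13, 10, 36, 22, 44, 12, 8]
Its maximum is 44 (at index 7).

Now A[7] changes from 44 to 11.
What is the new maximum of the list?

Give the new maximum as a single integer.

Answer: 36

Derivation:
Old max = 44 (at index 7)
Change: A[7] 44 -> 11
Changed element WAS the max -> may need rescan.
  Max of remaining elements: 36
  New max = max(11, 36) = 36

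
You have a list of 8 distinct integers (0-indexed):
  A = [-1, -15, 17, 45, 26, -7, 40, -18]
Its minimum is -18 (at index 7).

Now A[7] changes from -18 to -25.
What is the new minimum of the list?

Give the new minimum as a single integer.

Answer: -25

Derivation:
Old min = -18 (at index 7)
Change: A[7] -18 -> -25
Changed element WAS the min. Need to check: is -25 still <= all others?
  Min of remaining elements: -15
  New min = min(-25, -15) = -25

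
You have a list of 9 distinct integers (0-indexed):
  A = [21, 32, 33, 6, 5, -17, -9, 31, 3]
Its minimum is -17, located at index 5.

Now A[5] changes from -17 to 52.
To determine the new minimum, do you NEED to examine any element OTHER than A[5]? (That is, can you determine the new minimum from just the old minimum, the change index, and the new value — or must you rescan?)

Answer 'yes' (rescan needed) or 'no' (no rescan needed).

Old min = -17 at index 5
Change at index 5: -17 -> 52
Index 5 WAS the min and new value 52 > old min -17. Must rescan other elements to find the new min.
Needs rescan: yes

Answer: yes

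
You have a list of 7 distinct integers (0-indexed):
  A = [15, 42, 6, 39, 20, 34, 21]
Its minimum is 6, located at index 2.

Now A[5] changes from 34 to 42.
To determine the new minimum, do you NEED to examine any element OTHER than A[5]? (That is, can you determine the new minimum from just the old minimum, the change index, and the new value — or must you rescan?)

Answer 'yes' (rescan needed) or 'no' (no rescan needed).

Old min = 6 at index 2
Change at index 5: 34 -> 42
Index 5 was NOT the min. New min = min(6, 42). No rescan of other elements needed.
Needs rescan: no

Answer: no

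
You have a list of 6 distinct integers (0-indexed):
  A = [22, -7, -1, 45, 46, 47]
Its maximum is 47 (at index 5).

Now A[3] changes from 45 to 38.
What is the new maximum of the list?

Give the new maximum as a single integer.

Old max = 47 (at index 5)
Change: A[3] 45 -> 38
Changed element was NOT the old max.
  New max = max(old_max, new_val) = max(47, 38) = 47

Answer: 47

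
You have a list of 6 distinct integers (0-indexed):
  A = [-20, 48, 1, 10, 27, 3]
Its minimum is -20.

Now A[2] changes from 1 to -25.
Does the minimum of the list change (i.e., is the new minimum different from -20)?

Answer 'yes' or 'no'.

Old min = -20
Change: A[2] 1 -> -25
Changed element was NOT the min; min changes only if -25 < -20.
New min = -25; changed? yes

Answer: yes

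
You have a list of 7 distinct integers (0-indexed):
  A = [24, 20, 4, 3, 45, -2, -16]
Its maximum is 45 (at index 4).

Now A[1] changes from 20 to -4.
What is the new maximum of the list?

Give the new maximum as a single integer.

Answer: 45

Derivation:
Old max = 45 (at index 4)
Change: A[1] 20 -> -4
Changed element was NOT the old max.
  New max = max(old_max, new_val) = max(45, -4) = 45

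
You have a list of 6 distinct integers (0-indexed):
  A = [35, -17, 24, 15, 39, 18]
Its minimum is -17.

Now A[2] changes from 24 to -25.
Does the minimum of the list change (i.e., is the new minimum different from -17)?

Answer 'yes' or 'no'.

Old min = -17
Change: A[2] 24 -> -25
Changed element was NOT the min; min changes only if -25 < -17.
New min = -25; changed? yes

Answer: yes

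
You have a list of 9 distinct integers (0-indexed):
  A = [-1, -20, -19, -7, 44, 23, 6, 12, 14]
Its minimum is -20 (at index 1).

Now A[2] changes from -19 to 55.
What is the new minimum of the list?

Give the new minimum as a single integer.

Old min = -20 (at index 1)
Change: A[2] -19 -> 55
Changed element was NOT the old min.
  New min = min(old_min, new_val) = min(-20, 55) = -20

Answer: -20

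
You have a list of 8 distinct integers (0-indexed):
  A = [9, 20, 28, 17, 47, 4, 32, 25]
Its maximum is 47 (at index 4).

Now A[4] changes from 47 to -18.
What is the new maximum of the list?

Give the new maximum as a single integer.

Old max = 47 (at index 4)
Change: A[4] 47 -> -18
Changed element WAS the max -> may need rescan.
  Max of remaining elements: 32
  New max = max(-18, 32) = 32

Answer: 32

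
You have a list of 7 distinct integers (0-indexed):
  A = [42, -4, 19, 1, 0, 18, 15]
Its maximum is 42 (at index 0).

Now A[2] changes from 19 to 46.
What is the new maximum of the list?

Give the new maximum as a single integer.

Answer: 46

Derivation:
Old max = 42 (at index 0)
Change: A[2] 19 -> 46
Changed element was NOT the old max.
  New max = max(old_max, new_val) = max(42, 46) = 46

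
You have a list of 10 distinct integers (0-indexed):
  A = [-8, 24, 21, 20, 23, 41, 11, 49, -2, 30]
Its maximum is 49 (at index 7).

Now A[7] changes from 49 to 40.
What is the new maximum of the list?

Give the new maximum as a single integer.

Answer: 41

Derivation:
Old max = 49 (at index 7)
Change: A[7] 49 -> 40
Changed element WAS the max -> may need rescan.
  Max of remaining elements: 41
  New max = max(40, 41) = 41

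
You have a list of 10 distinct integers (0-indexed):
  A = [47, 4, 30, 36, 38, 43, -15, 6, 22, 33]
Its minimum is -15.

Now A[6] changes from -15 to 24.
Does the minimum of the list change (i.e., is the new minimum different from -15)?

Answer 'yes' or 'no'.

Old min = -15
Change: A[6] -15 -> 24
Changed element was the min; new min must be rechecked.
New min = 4; changed? yes

Answer: yes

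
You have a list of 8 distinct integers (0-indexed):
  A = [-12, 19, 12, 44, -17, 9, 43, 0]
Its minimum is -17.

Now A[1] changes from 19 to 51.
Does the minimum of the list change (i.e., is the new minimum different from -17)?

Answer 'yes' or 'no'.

Answer: no

Derivation:
Old min = -17
Change: A[1] 19 -> 51
Changed element was NOT the min; min changes only if 51 < -17.
New min = -17; changed? no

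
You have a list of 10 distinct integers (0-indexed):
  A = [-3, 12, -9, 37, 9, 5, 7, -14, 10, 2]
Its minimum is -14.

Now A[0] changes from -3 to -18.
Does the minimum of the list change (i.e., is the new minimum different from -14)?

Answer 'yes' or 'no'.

Answer: yes

Derivation:
Old min = -14
Change: A[0] -3 -> -18
Changed element was NOT the min; min changes only if -18 < -14.
New min = -18; changed? yes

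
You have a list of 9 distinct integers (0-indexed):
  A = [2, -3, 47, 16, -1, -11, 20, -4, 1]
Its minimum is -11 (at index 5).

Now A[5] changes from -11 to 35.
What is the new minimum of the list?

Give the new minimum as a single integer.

Answer: -4

Derivation:
Old min = -11 (at index 5)
Change: A[5] -11 -> 35
Changed element WAS the min. Need to check: is 35 still <= all others?
  Min of remaining elements: -4
  New min = min(35, -4) = -4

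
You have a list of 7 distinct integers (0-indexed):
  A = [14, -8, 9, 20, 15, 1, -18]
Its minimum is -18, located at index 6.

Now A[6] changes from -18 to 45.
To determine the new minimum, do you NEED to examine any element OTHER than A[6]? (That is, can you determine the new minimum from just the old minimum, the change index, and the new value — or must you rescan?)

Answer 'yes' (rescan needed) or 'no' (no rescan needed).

Answer: yes

Derivation:
Old min = -18 at index 6
Change at index 6: -18 -> 45
Index 6 WAS the min and new value 45 > old min -18. Must rescan other elements to find the new min.
Needs rescan: yes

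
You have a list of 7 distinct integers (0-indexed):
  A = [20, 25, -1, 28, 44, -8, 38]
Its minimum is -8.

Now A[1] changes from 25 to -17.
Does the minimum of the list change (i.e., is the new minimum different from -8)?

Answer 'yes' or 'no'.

Answer: yes

Derivation:
Old min = -8
Change: A[1] 25 -> -17
Changed element was NOT the min; min changes only if -17 < -8.
New min = -17; changed? yes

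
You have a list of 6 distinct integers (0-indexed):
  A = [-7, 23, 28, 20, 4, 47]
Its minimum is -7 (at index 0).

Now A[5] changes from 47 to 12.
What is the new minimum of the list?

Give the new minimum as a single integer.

Answer: -7

Derivation:
Old min = -7 (at index 0)
Change: A[5] 47 -> 12
Changed element was NOT the old min.
  New min = min(old_min, new_val) = min(-7, 12) = -7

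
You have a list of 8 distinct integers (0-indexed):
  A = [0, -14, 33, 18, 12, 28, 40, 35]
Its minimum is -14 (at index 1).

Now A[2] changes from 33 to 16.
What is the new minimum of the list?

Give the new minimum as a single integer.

Answer: -14

Derivation:
Old min = -14 (at index 1)
Change: A[2] 33 -> 16
Changed element was NOT the old min.
  New min = min(old_min, new_val) = min(-14, 16) = -14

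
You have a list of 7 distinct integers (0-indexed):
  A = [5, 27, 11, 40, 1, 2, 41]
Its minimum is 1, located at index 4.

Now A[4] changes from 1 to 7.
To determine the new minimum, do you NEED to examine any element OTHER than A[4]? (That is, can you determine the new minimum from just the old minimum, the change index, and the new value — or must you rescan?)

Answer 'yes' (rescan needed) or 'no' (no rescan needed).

Answer: yes

Derivation:
Old min = 1 at index 4
Change at index 4: 1 -> 7
Index 4 WAS the min and new value 7 > old min 1. Must rescan other elements to find the new min.
Needs rescan: yes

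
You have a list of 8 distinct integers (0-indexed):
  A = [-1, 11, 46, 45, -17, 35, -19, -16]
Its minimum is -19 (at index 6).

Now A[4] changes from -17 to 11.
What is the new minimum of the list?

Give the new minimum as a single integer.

Answer: -19

Derivation:
Old min = -19 (at index 6)
Change: A[4] -17 -> 11
Changed element was NOT the old min.
  New min = min(old_min, new_val) = min(-19, 11) = -19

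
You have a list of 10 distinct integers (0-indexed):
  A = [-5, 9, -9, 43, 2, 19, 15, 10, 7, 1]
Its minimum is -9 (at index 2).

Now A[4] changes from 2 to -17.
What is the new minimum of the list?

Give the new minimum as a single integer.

Old min = -9 (at index 2)
Change: A[4] 2 -> -17
Changed element was NOT the old min.
  New min = min(old_min, new_val) = min(-9, -17) = -17

Answer: -17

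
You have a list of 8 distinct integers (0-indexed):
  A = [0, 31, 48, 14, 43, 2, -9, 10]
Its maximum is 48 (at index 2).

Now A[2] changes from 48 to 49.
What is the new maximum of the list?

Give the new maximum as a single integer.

Old max = 48 (at index 2)
Change: A[2] 48 -> 49
Changed element WAS the max -> may need rescan.
  Max of remaining elements: 43
  New max = max(49, 43) = 49

Answer: 49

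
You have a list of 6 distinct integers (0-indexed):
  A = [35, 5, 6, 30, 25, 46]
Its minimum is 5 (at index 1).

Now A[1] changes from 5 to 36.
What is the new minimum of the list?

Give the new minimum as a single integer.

Answer: 6

Derivation:
Old min = 5 (at index 1)
Change: A[1] 5 -> 36
Changed element WAS the min. Need to check: is 36 still <= all others?
  Min of remaining elements: 6
  New min = min(36, 6) = 6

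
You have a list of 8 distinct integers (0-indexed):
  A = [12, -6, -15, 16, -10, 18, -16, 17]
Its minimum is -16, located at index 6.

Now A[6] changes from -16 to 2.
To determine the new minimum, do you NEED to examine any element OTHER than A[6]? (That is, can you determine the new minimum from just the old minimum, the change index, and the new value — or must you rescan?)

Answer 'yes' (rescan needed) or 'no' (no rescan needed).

Old min = -16 at index 6
Change at index 6: -16 -> 2
Index 6 WAS the min and new value 2 > old min -16. Must rescan other elements to find the new min.
Needs rescan: yes

Answer: yes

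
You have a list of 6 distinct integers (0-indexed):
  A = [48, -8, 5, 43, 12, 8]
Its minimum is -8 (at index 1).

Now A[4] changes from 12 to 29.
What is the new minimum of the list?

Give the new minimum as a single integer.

Answer: -8

Derivation:
Old min = -8 (at index 1)
Change: A[4] 12 -> 29
Changed element was NOT the old min.
  New min = min(old_min, new_val) = min(-8, 29) = -8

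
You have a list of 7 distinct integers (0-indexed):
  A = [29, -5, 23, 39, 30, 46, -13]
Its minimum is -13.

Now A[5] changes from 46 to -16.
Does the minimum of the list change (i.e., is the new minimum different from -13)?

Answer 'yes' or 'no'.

Old min = -13
Change: A[5] 46 -> -16
Changed element was NOT the min; min changes only if -16 < -13.
New min = -16; changed? yes

Answer: yes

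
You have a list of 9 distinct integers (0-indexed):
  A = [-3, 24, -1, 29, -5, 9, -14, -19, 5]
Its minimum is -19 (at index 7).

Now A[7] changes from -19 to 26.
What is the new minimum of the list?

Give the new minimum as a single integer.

Answer: -14

Derivation:
Old min = -19 (at index 7)
Change: A[7] -19 -> 26
Changed element WAS the min. Need to check: is 26 still <= all others?
  Min of remaining elements: -14
  New min = min(26, -14) = -14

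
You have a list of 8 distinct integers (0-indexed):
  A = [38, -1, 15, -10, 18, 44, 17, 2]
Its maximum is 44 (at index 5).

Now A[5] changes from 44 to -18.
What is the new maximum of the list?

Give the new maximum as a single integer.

Answer: 38

Derivation:
Old max = 44 (at index 5)
Change: A[5] 44 -> -18
Changed element WAS the max -> may need rescan.
  Max of remaining elements: 38
  New max = max(-18, 38) = 38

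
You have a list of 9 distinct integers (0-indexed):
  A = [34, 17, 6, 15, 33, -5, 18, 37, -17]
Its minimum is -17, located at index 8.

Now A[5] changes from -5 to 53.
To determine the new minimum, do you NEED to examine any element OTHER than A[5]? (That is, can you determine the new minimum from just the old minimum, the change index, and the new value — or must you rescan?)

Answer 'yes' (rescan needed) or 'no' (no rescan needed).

Old min = -17 at index 8
Change at index 5: -5 -> 53
Index 5 was NOT the min. New min = min(-17, 53). No rescan of other elements needed.
Needs rescan: no

Answer: no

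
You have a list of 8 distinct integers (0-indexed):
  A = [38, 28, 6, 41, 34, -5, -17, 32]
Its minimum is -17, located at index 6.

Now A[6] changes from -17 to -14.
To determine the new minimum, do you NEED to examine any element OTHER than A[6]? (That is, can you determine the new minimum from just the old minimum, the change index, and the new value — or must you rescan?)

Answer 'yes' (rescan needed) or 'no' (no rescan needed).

Old min = -17 at index 6
Change at index 6: -17 -> -14
Index 6 WAS the min and new value -14 > old min -17. Must rescan other elements to find the new min.
Needs rescan: yes

Answer: yes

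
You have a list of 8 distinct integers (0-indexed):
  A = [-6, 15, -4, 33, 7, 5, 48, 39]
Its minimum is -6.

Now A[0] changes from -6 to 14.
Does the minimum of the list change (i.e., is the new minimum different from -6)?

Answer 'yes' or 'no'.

Old min = -6
Change: A[0] -6 -> 14
Changed element was the min; new min must be rechecked.
New min = -4; changed? yes

Answer: yes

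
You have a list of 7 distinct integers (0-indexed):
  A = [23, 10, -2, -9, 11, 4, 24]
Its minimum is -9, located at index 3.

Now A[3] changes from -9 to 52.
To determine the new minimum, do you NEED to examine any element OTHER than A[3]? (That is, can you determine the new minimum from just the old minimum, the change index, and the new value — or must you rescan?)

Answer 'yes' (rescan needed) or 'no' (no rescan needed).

Old min = -9 at index 3
Change at index 3: -9 -> 52
Index 3 WAS the min and new value 52 > old min -9. Must rescan other elements to find the new min.
Needs rescan: yes

Answer: yes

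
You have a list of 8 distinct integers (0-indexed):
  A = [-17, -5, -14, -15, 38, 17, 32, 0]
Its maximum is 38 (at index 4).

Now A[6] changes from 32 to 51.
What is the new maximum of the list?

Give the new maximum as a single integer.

Answer: 51

Derivation:
Old max = 38 (at index 4)
Change: A[6] 32 -> 51
Changed element was NOT the old max.
  New max = max(old_max, new_val) = max(38, 51) = 51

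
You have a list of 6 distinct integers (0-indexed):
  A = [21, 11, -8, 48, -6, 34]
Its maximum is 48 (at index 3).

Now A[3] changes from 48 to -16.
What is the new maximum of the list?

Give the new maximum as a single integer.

Answer: 34

Derivation:
Old max = 48 (at index 3)
Change: A[3] 48 -> -16
Changed element WAS the max -> may need rescan.
  Max of remaining elements: 34
  New max = max(-16, 34) = 34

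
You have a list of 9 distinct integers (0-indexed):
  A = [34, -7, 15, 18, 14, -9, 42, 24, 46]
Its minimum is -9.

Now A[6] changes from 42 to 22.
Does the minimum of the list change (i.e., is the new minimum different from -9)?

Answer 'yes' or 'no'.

Old min = -9
Change: A[6] 42 -> 22
Changed element was NOT the min; min changes only if 22 < -9.
New min = -9; changed? no

Answer: no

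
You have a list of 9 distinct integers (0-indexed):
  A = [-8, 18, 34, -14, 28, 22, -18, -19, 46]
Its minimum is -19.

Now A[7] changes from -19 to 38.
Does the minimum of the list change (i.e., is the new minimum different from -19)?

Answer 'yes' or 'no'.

Old min = -19
Change: A[7] -19 -> 38
Changed element was the min; new min must be rechecked.
New min = -18; changed? yes

Answer: yes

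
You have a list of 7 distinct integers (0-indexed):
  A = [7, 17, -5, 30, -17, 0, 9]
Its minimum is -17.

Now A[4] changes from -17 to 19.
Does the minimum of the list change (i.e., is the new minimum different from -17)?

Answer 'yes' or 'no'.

Old min = -17
Change: A[4] -17 -> 19
Changed element was the min; new min must be rechecked.
New min = -5; changed? yes

Answer: yes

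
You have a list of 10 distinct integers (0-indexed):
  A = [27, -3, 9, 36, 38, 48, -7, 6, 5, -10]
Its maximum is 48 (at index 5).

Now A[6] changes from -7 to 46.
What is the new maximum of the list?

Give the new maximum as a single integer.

Old max = 48 (at index 5)
Change: A[6] -7 -> 46
Changed element was NOT the old max.
  New max = max(old_max, new_val) = max(48, 46) = 48

Answer: 48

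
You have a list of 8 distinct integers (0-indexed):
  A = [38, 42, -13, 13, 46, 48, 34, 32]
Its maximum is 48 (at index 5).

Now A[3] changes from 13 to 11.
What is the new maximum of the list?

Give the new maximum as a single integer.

Old max = 48 (at index 5)
Change: A[3] 13 -> 11
Changed element was NOT the old max.
  New max = max(old_max, new_val) = max(48, 11) = 48

Answer: 48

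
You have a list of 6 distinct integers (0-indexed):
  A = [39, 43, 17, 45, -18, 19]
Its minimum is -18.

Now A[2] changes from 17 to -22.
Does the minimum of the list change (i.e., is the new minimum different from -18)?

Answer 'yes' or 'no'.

Answer: yes

Derivation:
Old min = -18
Change: A[2] 17 -> -22
Changed element was NOT the min; min changes only if -22 < -18.
New min = -22; changed? yes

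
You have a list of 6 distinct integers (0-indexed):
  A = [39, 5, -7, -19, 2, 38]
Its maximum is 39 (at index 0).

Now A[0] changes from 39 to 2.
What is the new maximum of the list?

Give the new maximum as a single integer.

Old max = 39 (at index 0)
Change: A[0] 39 -> 2
Changed element WAS the max -> may need rescan.
  Max of remaining elements: 38
  New max = max(2, 38) = 38

Answer: 38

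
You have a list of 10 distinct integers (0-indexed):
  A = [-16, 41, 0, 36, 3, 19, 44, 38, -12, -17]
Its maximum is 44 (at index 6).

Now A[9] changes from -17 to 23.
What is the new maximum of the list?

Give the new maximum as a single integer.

Old max = 44 (at index 6)
Change: A[9] -17 -> 23
Changed element was NOT the old max.
  New max = max(old_max, new_val) = max(44, 23) = 44

Answer: 44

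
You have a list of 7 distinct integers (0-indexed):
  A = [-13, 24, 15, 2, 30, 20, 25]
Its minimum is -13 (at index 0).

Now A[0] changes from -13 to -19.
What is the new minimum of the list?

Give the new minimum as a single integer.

Answer: -19

Derivation:
Old min = -13 (at index 0)
Change: A[0] -13 -> -19
Changed element WAS the min. Need to check: is -19 still <= all others?
  Min of remaining elements: 2
  New min = min(-19, 2) = -19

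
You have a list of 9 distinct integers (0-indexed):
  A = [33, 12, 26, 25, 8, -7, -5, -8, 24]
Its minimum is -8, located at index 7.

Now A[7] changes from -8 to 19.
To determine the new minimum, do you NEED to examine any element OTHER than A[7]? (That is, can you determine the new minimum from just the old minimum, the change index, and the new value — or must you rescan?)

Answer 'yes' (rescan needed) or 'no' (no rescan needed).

Old min = -8 at index 7
Change at index 7: -8 -> 19
Index 7 WAS the min and new value 19 > old min -8. Must rescan other elements to find the new min.
Needs rescan: yes

Answer: yes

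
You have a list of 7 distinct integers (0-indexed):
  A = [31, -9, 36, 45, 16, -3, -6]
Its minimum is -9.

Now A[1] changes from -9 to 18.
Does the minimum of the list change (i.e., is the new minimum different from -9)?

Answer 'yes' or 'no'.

Old min = -9
Change: A[1] -9 -> 18
Changed element was the min; new min must be rechecked.
New min = -6; changed? yes

Answer: yes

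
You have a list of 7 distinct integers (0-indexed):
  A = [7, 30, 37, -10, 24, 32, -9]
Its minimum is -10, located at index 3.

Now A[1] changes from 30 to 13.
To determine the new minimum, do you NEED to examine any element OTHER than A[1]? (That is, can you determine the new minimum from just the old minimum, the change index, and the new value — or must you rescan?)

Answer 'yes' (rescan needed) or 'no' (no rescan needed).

Old min = -10 at index 3
Change at index 1: 30 -> 13
Index 1 was NOT the min. New min = min(-10, 13). No rescan of other elements needed.
Needs rescan: no

Answer: no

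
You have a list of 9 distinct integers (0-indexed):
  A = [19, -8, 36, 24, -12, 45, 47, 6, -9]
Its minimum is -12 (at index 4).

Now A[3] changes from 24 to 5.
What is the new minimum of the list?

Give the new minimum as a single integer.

Old min = -12 (at index 4)
Change: A[3] 24 -> 5
Changed element was NOT the old min.
  New min = min(old_min, new_val) = min(-12, 5) = -12

Answer: -12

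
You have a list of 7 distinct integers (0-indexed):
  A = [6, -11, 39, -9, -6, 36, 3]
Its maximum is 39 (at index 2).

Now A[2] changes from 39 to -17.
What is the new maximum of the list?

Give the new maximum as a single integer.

Old max = 39 (at index 2)
Change: A[2] 39 -> -17
Changed element WAS the max -> may need rescan.
  Max of remaining elements: 36
  New max = max(-17, 36) = 36

Answer: 36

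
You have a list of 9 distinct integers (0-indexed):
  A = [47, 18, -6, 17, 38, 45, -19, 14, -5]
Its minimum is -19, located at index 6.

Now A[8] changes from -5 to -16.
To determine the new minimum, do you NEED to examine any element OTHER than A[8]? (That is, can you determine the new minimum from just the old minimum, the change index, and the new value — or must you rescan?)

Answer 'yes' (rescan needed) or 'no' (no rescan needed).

Answer: no

Derivation:
Old min = -19 at index 6
Change at index 8: -5 -> -16
Index 8 was NOT the min. New min = min(-19, -16). No rescan of other elements needed.
Needs rescan: no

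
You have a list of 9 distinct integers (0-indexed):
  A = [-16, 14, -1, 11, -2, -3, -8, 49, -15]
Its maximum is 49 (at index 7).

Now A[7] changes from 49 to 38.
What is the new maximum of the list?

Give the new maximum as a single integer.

Answer: 38

Derivation:
Old max = 49 (at index 7)
Change: A[7] 49 -> 38
Changed element WAS the max -> may need rescan.
  Max of remaining elements: 14
  New max = max(38, 14) = 38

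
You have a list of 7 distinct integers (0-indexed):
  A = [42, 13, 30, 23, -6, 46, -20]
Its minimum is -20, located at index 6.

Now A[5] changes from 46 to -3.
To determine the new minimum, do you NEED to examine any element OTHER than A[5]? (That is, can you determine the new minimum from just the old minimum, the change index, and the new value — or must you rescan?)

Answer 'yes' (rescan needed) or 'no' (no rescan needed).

Answer: no

Derivation:
Old min = -20 at index 6
Change at index 5: 46 -> -3
Index 5 was NOT the min. New min = min(-20, -3). No rescan of other elements needed.
Needs rescan: no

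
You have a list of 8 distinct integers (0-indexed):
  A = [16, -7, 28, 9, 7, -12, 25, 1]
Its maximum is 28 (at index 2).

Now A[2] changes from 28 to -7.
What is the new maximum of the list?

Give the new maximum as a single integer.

Old max = 28 (at index 2)
Change: A[2] 28 -> -7
Changed element WAS the max -> may need rescan.
  Max of remaining elements: 25
  New max = max(-7, 25) = 25

Answer: 25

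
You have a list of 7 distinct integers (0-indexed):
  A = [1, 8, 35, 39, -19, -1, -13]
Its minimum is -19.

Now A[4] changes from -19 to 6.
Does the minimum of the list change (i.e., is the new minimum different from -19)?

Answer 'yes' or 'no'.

Answer: yes

Derivation:
Old min = -19
Change: A[4] -19 -> 6
Changed element was the min; new min must be rechecked.
New min = -13; changed? yes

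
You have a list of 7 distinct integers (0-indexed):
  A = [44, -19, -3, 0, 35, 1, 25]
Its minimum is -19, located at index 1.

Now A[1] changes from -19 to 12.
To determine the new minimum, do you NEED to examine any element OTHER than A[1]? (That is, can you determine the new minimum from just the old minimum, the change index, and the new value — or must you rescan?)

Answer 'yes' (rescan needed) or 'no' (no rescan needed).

Answer: yes

Derivation:
Old min = -19 at index 1
Change at index 1: -19 -> 12
Index 1 WAS the min and new value 12 > old min -19. Must rescan other elements to find the new min.
Needs rescan: yes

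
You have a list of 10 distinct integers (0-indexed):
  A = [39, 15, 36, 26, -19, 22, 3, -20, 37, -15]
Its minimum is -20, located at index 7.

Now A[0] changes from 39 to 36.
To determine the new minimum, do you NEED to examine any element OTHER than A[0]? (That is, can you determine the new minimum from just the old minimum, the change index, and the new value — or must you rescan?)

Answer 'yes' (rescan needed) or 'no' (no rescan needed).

Old min = -20 at index 7
Change at index 0: 39 -> 36
Index 0 was NOT the min. New min = min(-20, 36). No rescan of other elements needed.
Needs rescan: no

Answer: no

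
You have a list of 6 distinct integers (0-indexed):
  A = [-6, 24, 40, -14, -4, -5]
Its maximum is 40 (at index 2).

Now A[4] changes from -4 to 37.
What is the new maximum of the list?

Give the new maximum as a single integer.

Answer: 40

Derivation:
Old max = 40 (at index 2)
Change: A[4] -4 -> 37
Changed element was NOT the old max.
  New max = max(old_max, new_val) = max(40, 37) = 40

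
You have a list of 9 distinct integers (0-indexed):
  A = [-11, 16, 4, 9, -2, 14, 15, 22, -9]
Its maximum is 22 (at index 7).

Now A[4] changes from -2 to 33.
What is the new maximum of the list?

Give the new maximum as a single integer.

Old max = 22 (at index 7)
Change: A[4] -2 -> 33
Changed element was NOT the old max.
  New max = max(old_max, new_val) = max(22, 33) = 33

Answer: 33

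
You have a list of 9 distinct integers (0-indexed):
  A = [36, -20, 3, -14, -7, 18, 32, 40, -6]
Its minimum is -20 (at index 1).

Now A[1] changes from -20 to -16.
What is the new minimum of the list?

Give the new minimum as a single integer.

Answer: -16

Derivation:
Old min = -20 (at index 1)
Change: A[1] -20 -> -16
Changed element WAS the min. Need to check: is -16 still <= all others?
  Min of remaining elements: -14
  New min = min(-16, -14) = -16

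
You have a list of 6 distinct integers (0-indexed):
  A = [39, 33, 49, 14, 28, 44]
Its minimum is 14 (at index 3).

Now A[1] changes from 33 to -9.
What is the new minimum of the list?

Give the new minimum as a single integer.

Old min = 14 (at index 3)
Change: A[1] 33 -> -9
Changed element was NOT the old min.
  New min = min(old_min, new_val) = min(14, -9) = -9

Answer: -9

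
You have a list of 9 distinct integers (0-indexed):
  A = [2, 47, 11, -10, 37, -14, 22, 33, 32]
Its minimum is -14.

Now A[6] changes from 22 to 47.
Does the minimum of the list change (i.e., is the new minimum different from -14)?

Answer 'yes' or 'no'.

Answer: no

Derivation:
Old min = -14
Change: A[6] 22 -> 47
Changed element was NOT the min; min changes only if 47 < -14.
New min = -14; changed? no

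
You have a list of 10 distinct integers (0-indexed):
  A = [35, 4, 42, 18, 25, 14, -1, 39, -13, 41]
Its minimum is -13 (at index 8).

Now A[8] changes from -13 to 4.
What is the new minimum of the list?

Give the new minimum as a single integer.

Old min = -13 (at index 8)
Change: A[8] -13 -> 4
Changed element WAS the min. Need to check: is 4 still <= all others?
  Min of remaining elements: -1
  New min = min(4, -1) = -1

Answer: -1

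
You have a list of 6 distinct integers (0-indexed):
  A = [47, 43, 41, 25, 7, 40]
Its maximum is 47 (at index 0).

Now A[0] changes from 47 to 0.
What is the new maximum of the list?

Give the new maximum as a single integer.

Answer: 43

Derivation:
Old max = 47 (at index 0)
Change: A[0] 47 -> 0
Changed element WAS the max -> may need rescan.
  Max of remaining elements: 43
  New max = max(0, 43) = 43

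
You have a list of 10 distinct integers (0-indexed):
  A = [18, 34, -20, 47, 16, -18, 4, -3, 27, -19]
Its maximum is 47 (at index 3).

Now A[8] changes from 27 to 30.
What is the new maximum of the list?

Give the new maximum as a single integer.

Answer: 47

Derivation:
Old max = 47 (at index 3)
Change: A[8] 27 -> 30
Changed element was NOT the old max.
  New max = max(old_max, new_val) = max(47, 30) = 47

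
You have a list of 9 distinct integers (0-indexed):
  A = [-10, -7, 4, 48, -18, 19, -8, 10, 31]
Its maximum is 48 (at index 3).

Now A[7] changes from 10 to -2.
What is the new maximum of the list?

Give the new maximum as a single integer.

Old max = 48 (at index 3)
Change: A[7] 10 -> -2
Changed element was NOT the old max.
  New max = max(old_max, new_val) = max(48, -2) = 48

Answer: 48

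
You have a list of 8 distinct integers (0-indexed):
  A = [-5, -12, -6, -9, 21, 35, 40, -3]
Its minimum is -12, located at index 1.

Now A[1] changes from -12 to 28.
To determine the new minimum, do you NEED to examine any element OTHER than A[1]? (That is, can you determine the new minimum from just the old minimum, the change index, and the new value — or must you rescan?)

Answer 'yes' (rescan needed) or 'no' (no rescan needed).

Answer: yes

Derivation:
Old min = -12 at index 1
Change at index 1: -12 -> 28
Index 1 WAS the min and new value 28 > old min -12. Must rescan other elements to find the new min.
Needs rescan: yes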